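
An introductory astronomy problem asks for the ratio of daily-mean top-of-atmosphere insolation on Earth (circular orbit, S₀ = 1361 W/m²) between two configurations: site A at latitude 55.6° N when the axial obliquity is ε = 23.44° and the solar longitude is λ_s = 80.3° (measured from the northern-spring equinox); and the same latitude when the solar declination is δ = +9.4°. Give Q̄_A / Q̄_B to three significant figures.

— Configuration A (φ=+55.6°):
Solar declination: sin δ = sin ε · sin λ_s = sin 23.44° × sin 80.3° = 0.39210, so δ = +23.085°.
cos H₀ = −tan(+55.6°) tan(+23.085°) = -0.6225, H₀ = 2.2427 rad.
Bracket: H₀ sin φ sin δ + cos φ cos δ sin H₀ = 2.2427×0.82511×0.39210 + 0.56497×0.91992×0.78262 = 0.725571 + 0.406749 = 1.132320.
Q̄ = (S₀/π) × [bracket] = (1361/π) × 1.132320 = 490.54 W/m².
— Configuration B (φ=+55.6°):
cos H₀ = −tan(+55.6°) tan(+9.400°) = -0.2418, H₀ = 1.8150 rad.
Bracket: H₀ sin φ sin δ + cos φ cos δ sin H₀ = 1.8150×0.82511×0.16333 + 0.56497×0.98657×0.97033 = 0.244599 + 0.540845 = 0.785444.
Q̄ = (S₀/π) × [bracket] = (1361/π) × 0.785444 = 340.27 W/m².
Ratio Q̄_A / Q̄_B = 490.54 / 340.27 = 1.442.

Q̄_A / Q̄_B ≈ 1.44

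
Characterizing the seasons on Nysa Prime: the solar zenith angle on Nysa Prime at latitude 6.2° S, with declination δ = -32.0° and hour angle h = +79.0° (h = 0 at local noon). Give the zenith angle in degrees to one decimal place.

θ_z = 77.4°

cos θ_z = sin φ sin δ + cos φ cos δ cos h = 0.057231 + 0.160869 = 0.218100.
θ_z = arccos(0.218100) = 77.4°.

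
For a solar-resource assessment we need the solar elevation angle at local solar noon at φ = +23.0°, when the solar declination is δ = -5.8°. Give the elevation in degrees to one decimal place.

61.2°

At local noon the hour angle is zero, so the zenith angle equals |φ − δ| = |+23.0° − (-5.800°)| = 28.800°.
Elevation = 90° − 28.800° = 61.2°.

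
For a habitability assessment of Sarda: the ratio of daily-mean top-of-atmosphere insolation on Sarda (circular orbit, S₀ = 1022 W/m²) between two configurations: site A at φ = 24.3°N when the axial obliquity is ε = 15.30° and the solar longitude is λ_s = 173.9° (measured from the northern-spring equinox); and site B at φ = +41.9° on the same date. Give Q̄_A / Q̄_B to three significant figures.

Q̄_A / Q̄_B ≈ 1.20

— Configuration A (φ=+24.3°):
Solar declination: sin δ = sin ε · sin λ_s = sin 15.30° × sin 173.9° = 0.02804, so δ = +1.607°.
cos H₀ = −tan(+24.3°) tan(+1.607°) = -0.0127, H₀ = 1.5835 rad.
Bracket: H₀ sin φ sin δ + cos φ cos δ sin H₀ = 1.5835×0.41151×0.02804 + 0.91140×0.99961×0.99992 = 0.018272 + 0.910972 = 0.929244.
Q̄ = (S₀/π) × [bracket] = (1022/π) × 0.929244 = 302.29 W/m².
— Configuration B (φ=+41.9°):
cos H₀ = −tan(+41.9°) tan(+1.607°) = -0.0252, H₀ = 1.5960 rad.
Bracket: H₀ sin φ sin δ + cos φ cos δ sin H₀ = 1.5960×0.66783×0.02804 + 0.74431×0.99961×0.99968 = 0.029887 + 0.743782 = 0.773669.
Q̄ = (S₀/π) × [bracket] = (1022/π) × 0.773669 = 251.68 W/m².
Ratio Q̄_A / Q̄_B = 302.29 / 251.68 = 1.201.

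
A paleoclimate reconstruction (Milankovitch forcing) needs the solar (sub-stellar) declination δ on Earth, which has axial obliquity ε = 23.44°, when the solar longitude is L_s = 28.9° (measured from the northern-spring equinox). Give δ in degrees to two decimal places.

δ = +11.08°

sin δ = sin ε · sin L_s = sin 23.44° × sin 28.9° = 0.192244.
δ = arcsin(0.192244) = +11.08°.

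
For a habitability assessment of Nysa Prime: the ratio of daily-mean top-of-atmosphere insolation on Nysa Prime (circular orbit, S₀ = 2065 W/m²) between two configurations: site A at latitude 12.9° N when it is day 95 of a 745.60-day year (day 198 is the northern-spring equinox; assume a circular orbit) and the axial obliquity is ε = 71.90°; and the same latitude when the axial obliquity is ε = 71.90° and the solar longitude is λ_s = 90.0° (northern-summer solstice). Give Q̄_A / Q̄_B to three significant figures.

Q̄_A / Q̄_B ≈ 0.611

— Configuration A (φ=+12.9°):
Solar longitude: λ_s = 360° × (95 − 198)/745.60 = -49.732°, i.e. -49.732° + 360° = 310.268°.
sin δ = sin 71.90° × sin 310.268° = -0.72527, so δ = -46.491°.
cos H₀ = −tan(+12.9°) tan(-46.491°) = 0.2413, H₀ = 1.3271 rad.
Bracket: H₀ sin φ sin δ + cos φ cos δ sin H₀ = 1.3271×0.22325×-0.72527 + 0.97476×0.68847×0.97046 = -0.214879 + 0.651269 = 0.436390.
Q̄ = (S₀/π) × [bracket] = (2065/π) × 0.436390 = 286.84 W/m².
— Configuration B (φ=+12.9°):
Solar declination: sin δ = sin ε · sin λ_s = sin 71.90° × sin 90.0° = 0.95052, so δ = +71.900°.
cos H₀ = −tan(+12.9°) tan(+71.900°) = -0.7007, H₀ = 2.3472 rad.
Bracket: H₀ sin φ sin δ + cos φ cos δ sin H₀ = 2.3472×0.22325×0.95052 + 0.97476×0.31068×0.71344 = 0.498084 + 0.216057 = 0.714141.
Q̄ = (S₀/π) × [bracket] = (2065/π) × 0.714141 = 469.41 W/m².
Ratio Q̄_A / Q̄_B = 286.84 / 469.41 = 0.6111.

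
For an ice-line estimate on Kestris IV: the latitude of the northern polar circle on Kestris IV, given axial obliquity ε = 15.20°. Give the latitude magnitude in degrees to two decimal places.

The polar circle is the lowest latitude that experiences at least one full rotation of continuous daylight at the northern-summer solstice; it lies at |ϕ| = 90° − ε = 90° − 15.20° = 74.80°.

74.80°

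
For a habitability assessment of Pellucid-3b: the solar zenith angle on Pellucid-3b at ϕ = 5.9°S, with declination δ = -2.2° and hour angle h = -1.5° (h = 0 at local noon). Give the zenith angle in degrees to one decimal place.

θ_z = 4.0°

cos θ_z = sin ϕ sin δ + cos ϕ cos δ cos h = 0.003946 + 0.993629 = 0.997575.
θ_z = arccos(0.997575) = 4.0°.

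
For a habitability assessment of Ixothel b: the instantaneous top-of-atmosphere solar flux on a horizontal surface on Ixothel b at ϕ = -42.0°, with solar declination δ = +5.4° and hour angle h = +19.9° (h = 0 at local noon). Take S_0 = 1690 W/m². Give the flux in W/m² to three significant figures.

cos θ_z = sin ϕ sin δ + cos ϕ cos δ cos h = -0.062971 + 0.695669 = 0.632698.
Flux = S_0 · cos θ_z = 1690 × 0.632698 = 1069 W/m².

1.07e+03 W/m²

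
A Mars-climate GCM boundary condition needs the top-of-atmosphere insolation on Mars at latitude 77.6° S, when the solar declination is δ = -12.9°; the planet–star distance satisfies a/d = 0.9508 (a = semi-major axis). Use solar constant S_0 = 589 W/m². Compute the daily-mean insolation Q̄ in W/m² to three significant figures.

cos h₀ = −tan(-77.6°) tan(-12.900°) = -1.0417 ≤ −1 ⇒ polar day, h₀ = π.
Bracket: h₀ sin ϕ sin δ + cos ϕ cos δ sin h₀ = 3.1416×-0.97667×-0.22325 + 0.21474×0.97476×0.00000 = 0.684999 + 0.000000 = 0.684999.
Inverse-square distance factor (a/d)² = 0.9508² = 0.904021.
Q̄ = (S_0/π) × 0.904021 × [bracket] = (589/π) × 0.904021 × 0.684999 = 116.1 W/m².

Q̄ ≈ 116 W/m²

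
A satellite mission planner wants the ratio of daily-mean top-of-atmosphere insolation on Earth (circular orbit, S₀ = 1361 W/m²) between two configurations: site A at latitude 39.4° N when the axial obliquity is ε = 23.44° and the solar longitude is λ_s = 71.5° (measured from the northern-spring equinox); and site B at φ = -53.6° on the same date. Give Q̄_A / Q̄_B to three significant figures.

Q̄_A / Q̄_B ≈ 7.13

— Configuration A (φ=+39.4°):
Solar declination: sin δ = sin ε · sin λ_s = sin 23.44° × sin 71.5° = 0.37723, so δ = +22.162°.
cos H₀ = −tan(+39.4°) tan(+22.162°) = -0.3346, H₀ = 1.9120 rad.
Bracket: H₀ sin φ sin δ + cos φ cos δ sin H₀ = 1.9120×0.63473×0.37723 + 0.77273×0.92612×0.94237 = 0.457808 + 0.674398 = 1.132206.
Q̄ = (S₀/π) × [bracket] = (1361/π) × 1.132206 = 490.49 W/m².
— Configuration B (φ=-53.6°):
cos H₀ = −tan(-53.6°) tan(+22.162°) = 0.5525, H₀ = 0.9855 rad.
Bracket: H₀ sin φ sin δ + cos φ cos δ sin H₀ = 0.9855×-0.80489×0.37723 + 0.59342×0.92612×0.83352 = -0.299226 + 0.458084 = 0.158858.
Q̄ = (S₀/π) × [bracket] = (1361/π) × 0.158858 = 68.820 W/m².
Ratio Q̄_A / Q̄_B = 490.49 / 68.820 = 7.127.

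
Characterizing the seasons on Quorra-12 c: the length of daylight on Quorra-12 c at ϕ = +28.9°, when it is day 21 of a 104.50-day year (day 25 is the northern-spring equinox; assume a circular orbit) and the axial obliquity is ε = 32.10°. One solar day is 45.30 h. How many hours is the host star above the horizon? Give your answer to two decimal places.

Solar longitude: L_s = 360° × (21 − 25)/104.50 = -13.780°, i.e. -13.780° + 360° = 346.220°.
sin δ = sin 32.10° × sin 346.220° = -0.12658, so δ = -7.272°.
cos h₀ = −tan ϕ · tan δ = −tan(+28.9°) × tan(-7.272°) = 0.0704, so h₀ = 1.5003 rad = 85.96°.
Daylight = 2h₀/(2π) × 45.30 h = (1.5003/π) × 45.30 = 21.63 h.

21.63 h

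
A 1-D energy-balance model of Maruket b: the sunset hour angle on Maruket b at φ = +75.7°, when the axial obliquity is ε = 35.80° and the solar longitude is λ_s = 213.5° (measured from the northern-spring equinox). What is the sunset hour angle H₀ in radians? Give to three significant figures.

H₀ = 0.00 rad

Solar declination: sin δ = sin ε · sin λ_s = sin 35.80° × sin 213.5° = -0.32286, so δ = -18.836°.
cos H₀ = −tan φ · tan δ = 1.3383 ≥ 1, so the host star never rises (polar night) and H₀ = 0.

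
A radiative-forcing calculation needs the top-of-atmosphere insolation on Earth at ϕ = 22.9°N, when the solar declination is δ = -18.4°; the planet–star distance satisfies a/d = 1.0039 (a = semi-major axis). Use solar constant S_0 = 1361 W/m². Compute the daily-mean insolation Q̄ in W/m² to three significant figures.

cos h₀ = −tan(+22.9°) tan(-18.400°) = 0.1405, h₀ = 1.4298 rad.
Bracket: h₀ sin ϕ sin δ + cos ϕ cos δ sin h₀ = 1.4298×0.38912×-0.31565 + 0.92119×0.94888×0.99008 = -0.175616 + 0.865428 = 0.689812.
Inverse-square distance factor (a/d)² = 1.0039² = 1.007815.
Q̄ = (S_0/π) × 1.007815 × [bracket] = (1361/π) × 1.007815 × 0.689812 = 301.2 W/m².

Q̄ ≈ 301 W/m²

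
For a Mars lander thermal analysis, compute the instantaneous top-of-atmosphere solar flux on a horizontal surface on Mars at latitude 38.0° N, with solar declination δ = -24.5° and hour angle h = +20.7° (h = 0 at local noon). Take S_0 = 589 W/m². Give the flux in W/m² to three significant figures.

cos θ_z = sin ϕ sin δ + cos ϕ cos δ cos h = -0.255311 + 0.670769 = 0.415458.
Flux = S_0 · cos θ_z = 589 × 0.415458 = 244.7 W/m².

245 W/m²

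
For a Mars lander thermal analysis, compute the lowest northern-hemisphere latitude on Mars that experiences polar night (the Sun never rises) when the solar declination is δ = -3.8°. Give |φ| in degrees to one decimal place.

|φ| = 86.2°

Polar night requires cos H₀ = −tan φ tan δ ≥ 1, i.e. tan φ tan δ ≤ −1.
The boundary is |tan φ| · |tan δ| = 1, so |φ| = 90° − |δ| = 90° − 3.8° = 86.2° in the northern hemisphere.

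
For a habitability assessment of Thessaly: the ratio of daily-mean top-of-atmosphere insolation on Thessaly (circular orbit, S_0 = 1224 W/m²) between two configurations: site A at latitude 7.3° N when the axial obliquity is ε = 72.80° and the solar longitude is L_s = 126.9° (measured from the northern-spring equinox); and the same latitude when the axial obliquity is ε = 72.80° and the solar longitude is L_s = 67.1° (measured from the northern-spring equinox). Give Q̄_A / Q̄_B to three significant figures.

Q̄_A / Q̄_B ≈ 1.21

— Configuration A (ϕ=+7.3°):
Solar declination: sin δ = sin ε · sin L_s = sin 72.80° × sin 126.9° = 0.76392, so δ = +49.811°.
cos h₀ = −tan(+7.3°) tan(+49.811°) = -0.1516, h₀ = 1.7230 rad.
Bracket: h₀ sin ϕ sin δ + cos ϕ cos δ sin h₀ = 1.7230×0.12706×0.76392 + 0.99189×0.64531×0.98843 = 0.167241 + 0.632671 = 0.799912.
Q̄ = (S_0/π) × [bracket] = (1224/π) × 0.799912 = 311.65 W/m².
— Configuration B (ϕ=+7.3°):
Solar declination: sin δ = sin ε · sin L_s = sin 72.80° × sin 67.1° = 0.87999, so δ = +61.641°.
cos h₀ = −tan(+7.3°) tan(+61.641°) = -0.2373, h₀ = 1.8104 rad.
Bracket: h₀ sin ϕ sin δ + cos ϕ cos δ sin h₀ = 1.8104×0.12706×0.87999 + 0.99189×0.47500×0.97143 = 0.202424 + 0.457687 = 0.660111.
Q̄ = (S_0/π) × [bracket] = (1224/π) × 0.660111 = 257.19 W/m².
Ratio Q̄_A / Q̄_B = 311.65 / 257.19 = 1.212.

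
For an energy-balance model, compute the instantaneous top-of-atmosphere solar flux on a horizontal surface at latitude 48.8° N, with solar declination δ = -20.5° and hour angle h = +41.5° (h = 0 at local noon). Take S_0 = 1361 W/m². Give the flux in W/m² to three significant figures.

cos θ_z = sin ϕ sin δ + cos ϕ cos δ cos h = -0.263501 + 0.462088 = 0.198587.
Flux = S_0 · cos θ_z = 1361 × 0.198587 = 270.3 W/m².

270 W/m²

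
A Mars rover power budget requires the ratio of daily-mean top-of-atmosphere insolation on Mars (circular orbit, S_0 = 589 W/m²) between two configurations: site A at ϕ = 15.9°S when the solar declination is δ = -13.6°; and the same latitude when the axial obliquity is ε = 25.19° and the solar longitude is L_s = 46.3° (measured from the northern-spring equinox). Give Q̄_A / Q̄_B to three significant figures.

Q̄_A / Q̄_B ≈ 1.32

— Configuration A (ϕ=-15.9°):
cos h₀ = −tan(-15.9°) tan(-13.600°) = -0.0689, h₀ = 1.6398 rad.
Bracket: h₀ sin ϕ sin δ + cos ϕ cos δ sin h₀ = 1.6398×-0.27396×-0.23514 + 0.96174×0.97196×0.99762 = 0.105634 + 0.932548 = 1.038182.
Q̄ = (S_0/π) × [bracket] = (589/π) × 1.038182 = 194.64 W/m².
— Configuration B (ϕ=-15.9°):
Solar declination: sin δ = sin ε · sin L_s = sin 25.19° × sin 46.3° = 0.30771, so δ = +17.921°.
cos h₀ = −tan(-15.9°) tan(+17.921°) = 0.0921, h₀ = 1.4785 rad.
Bracket: h₀ sin ϕ sin δ + cos ϕ cos δ sin h₀ = 1.4785×-0.27396×0.30771 + 0.96174×0.95148×0.99575 = -0.124638 + 0.911187 = 0.786549.
Q̄ = (S_0/π) × [bracket] = (589/π) × 0.786549 = 147.47 W/m².
Ratio Q̄_A / Q̄_B = 194.64 / 147.47 = 1.320.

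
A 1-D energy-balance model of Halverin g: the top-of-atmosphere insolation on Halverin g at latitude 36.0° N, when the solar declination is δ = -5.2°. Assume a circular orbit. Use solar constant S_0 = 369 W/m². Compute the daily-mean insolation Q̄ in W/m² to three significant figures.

Q̄ ≈ 85.0 W/m²

cos h₀ = −tan(+36.0°) tan(-5.200°) = 0.0661, h₀ = 1.5046 rad.
Bracket: h₀ sin ϕ sin δ + cos ϕ cos δ sin h₀ = 1.5046×0.58779×-0.09063 + 0.80902×0.99588×0.99781 = -0.080152 + 0.803922 = 0.723770.
Q̄ = (S_0/π) × [bracket] = (369/π) × 0.723770 = 85.01 W/m².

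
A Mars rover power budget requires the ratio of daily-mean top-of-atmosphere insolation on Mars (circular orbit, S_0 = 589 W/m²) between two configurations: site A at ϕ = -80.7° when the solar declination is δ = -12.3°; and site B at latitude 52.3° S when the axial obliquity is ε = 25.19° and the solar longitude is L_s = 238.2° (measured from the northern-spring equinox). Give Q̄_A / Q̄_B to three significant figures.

— Configuration A (ϕ=-80.7°):
cos h₀ = −tan(-80.7°) tan(-12.300°) = -1.3315 ≤ −1 ⇒ polar day, h₀ = π.
Bracket: h₀ sin ϕ sin δ + cos ϕ cos δ sin h₀ = 3.1416×-0.98686×-0.21303 + 0.16160×0.97705×0.00000 = 0.660461 + 0.000000 = 0.660461.
Q̄ = (S_0/π) × [bracket] = (589/π) × 0.660461 = 123.83 W/m².
— Configuration B (ϕ=-52.3°):
Solar declination: sin δ = sin ε · sin L_s = sin 25.19° × sin 238.2° = -0.36173, so δ = -21.207°.
cos h₀ = −tan(-52.3°) tan(-21.207°) = -0.5020, h₀ = 2.0967 rad.
Bracket: h₀ sin ϕ sin δ + cos ϕ cos δ sin h₀ = 2.0967×-0.79122×-0.36173 + 0.61153×0.93228×0.86485 = 0.600092 + 0.493066 = 1.093158.
Q̄ = (S_0/π) × [bracket] = (589/π) × 1.093158 = 204.95 W/m².
Ratio Q̄_A / Q̄_B = 123.83 / 204.95 = 0.6042.

Q̄_A / Q̄_B ≈ 0.604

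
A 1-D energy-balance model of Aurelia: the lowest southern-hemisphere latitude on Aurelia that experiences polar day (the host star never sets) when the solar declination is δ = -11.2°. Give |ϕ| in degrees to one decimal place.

Polar day requires cos h₀ = −tan ϕ tan δ ≤ −1, i.e. tan ϕ tan δ ≥ 1.
The boundary is |tan ϕ| · |tan δ| = 1, so |ϕ| = 90° − |δ| = 90° − 11.2° = 78.8° in the southern hemisphere.

|ϕ| = 78.8°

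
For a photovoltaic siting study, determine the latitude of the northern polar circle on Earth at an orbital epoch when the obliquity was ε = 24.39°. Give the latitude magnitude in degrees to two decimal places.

The polar circle is the lowest latitude that experiences at least one full rotation of continuous daylight at the northern-summer solstice; it lies at |φ| = 90° − ε = 90° − 24.39° = 65.61°.

65.61°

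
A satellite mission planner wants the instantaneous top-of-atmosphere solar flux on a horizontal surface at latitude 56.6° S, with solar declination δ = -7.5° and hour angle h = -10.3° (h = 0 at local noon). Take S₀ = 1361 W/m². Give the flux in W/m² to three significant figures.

cos θ_z = sin φ sin δ + cos φ cos δ cos h = 0.108970 + 0.536976 = 0.645946.
Flux = S₀ · cos θ_z = 1361 × 0.645946 = 879.1 W/m².

879 W/m²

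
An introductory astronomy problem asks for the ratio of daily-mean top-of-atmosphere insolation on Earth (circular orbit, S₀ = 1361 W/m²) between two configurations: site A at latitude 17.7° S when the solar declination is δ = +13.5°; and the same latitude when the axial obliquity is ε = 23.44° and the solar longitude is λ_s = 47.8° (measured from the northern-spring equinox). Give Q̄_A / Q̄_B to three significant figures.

— Configuration A (φ=-17.7°):
cos H₀ = −tan(-17.7°) tan(+13.500°) = 0.0766, H₀ = 1.4941 rad.
Bracket: H₀ sin φ sin δ + cos φ cos δ sin H₀ = 1.4941×-0.30403×0.23345 + 0.95266×0.97237×0.99706 = -0.106045 + 0.923615 = 0.817570.
Q̄ = (S₀/π) × [bracket] = (1361/π) × 0.817570 = 354.19 W/m².
— Configuration B (φ=-17.7°):
Solar declination: sin δ = sin ε · sin λ_s = sin 23.44° × sin 47.8° = 0.29468, so δ = +17.139°.
cos H₀ = −tan(-17.7°) tan(+17.139°) = 0.0984, H₀ = 1.4722 rad.
Bracket: H₀ sin φ sin δ + cos φ cos δ sin H₀ = 1.4722×-0.30403×0.29468 + 0.95266×0.95559×0.99515 = -0.131897 + 0.905937 = 0.774040.
Q̄ = (S₀/π) × [bracket] = (1361/π) × 0.774040 = 335.33 W/m².
Ratio Q̄_A / Q̄_B = 354.19 / 335.33 = 1.056.

Q̄_A / Q̄_B ≈ 1.06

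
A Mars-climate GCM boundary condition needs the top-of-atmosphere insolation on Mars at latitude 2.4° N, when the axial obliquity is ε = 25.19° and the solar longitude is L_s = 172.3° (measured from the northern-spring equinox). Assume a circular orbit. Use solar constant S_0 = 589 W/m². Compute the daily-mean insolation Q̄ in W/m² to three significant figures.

Solar declination: sin δ = sin ε · sin L_s = sin 25.19° × sin 172.3° = 0.05703, so δ = +3.269°.
cos h₀ = −tan(+2.4°) tan(+3.269°) = -0.0024, h₀ = 1.5732 rad.
Bracket: h₀ sin ϕ sin δ + cos ϕ cos δ sin h₀ = 1.5732×0.04188×0.05703 + 0.99912×0.99837×1.00000 = 0.003757 + 0.997491 = 1.001248.
Q̄ = (S_0/π) × [bracket] = (589/π) × 1.001248 = 187.7 W/m².

Q̄ ≈ 188 W/m²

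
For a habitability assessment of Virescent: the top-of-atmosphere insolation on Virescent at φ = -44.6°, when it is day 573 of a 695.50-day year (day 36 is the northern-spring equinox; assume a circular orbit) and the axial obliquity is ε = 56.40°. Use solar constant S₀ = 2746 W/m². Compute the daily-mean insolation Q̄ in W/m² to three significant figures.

Q̄ ≈ 1.59e+03 W/m²

Solar longitude: λ_s = 360° × (573 − 36)/695.50 = 277.958°.
sin δ = sin 56.40° × sin 277.958° = -0.82490, so δ = -55.578°.
cos H₀ = −tan(-44.6°) tan(-55.578°) = -1.4390 ≤ −1 ⇒ polar day, H₀ = π.
Bracket: H₀ sin φ sin δ + cos φ cos δ sin H₀ = 3.1416×-0.70215×-0.82490 + 0.71203×0.56528×0.00000 = 1.819626 + 0.000000 = 1.819626.
Q̄ = (S₀/π) × [bracket] = (2746/π) × 1.819626 = 1590 W/m².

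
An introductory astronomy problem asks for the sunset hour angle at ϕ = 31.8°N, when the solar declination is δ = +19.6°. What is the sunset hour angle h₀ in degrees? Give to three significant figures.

cos h₀ = −tan ϕ · tan δ = −tan(+31.8°) × tan(+19.600°) = -0.2208, so h₀ = 1.7934 rad = 102.75°.

h₀ = 103°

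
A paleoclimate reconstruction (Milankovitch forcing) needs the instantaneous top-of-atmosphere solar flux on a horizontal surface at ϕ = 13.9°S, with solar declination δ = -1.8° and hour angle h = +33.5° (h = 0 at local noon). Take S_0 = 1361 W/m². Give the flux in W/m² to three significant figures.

1.11e+03 W/m²

cos θ_z = sin ϕ sin δ + cos ϕ cos δ cos h = 0.007546 + 0.809067 = 0.816613.
Flux = S_0 · cos θ_z = 1361 × 0.816613 = 1111 W/m².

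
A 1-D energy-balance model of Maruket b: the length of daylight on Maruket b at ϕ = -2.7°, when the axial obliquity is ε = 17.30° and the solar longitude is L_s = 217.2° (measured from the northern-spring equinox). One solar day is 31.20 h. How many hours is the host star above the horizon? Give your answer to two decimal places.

15.69 h

Solar declination: sin δ = sin ε · sin L_s = sin 17.30° × sin 217.2° = -0.17979, so δ = -10.358°.
cos h₀ = −tan ϕ · tan δ = −tan(-2.7°) × tan(-10.358°) = -0.0086, so h₀ = 1.5794 rad = 90.49°.
Daylight = 2h₀/(2π) × 31.20 h = (1.5794/π) × 31.20 = 15.69 h.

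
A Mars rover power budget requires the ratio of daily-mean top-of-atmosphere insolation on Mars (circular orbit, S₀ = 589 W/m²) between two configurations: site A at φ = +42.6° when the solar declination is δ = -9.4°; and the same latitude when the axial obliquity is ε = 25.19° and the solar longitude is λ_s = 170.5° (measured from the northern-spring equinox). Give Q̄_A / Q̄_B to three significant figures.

— Configuration A (φ=+42.6°):
cos H₀ = −tan(+42.6°) tan(-9.400°) = 0.1522, H₀ = 1.4180 rad.
Bracket: H₀ sin φ sin δ + cos φ cos δ sin H₀ = 1.4180×0.67688×-0.16333 + 0.73610×0.98657×0.98835 = -0.156767 + 0.717754 = 0.560987.
Q̄ = (S₀/π) × [bracket] = (589/π) × 0.560987 = 105.18 W/m².
— Configuration B (φ=+42.6°):
Solar declination: sin δ = sin ε · sin λ_s = sin 25.19° × sin 170.5° = 0.07025, so δ = +4.028°.
cos H₀ = −tan(+42.6°) tan(+4.028°) = -0.0648, H₀ = 1.6356 rad.
Bracket: H₀ sin φ sin δ + cos φ cos δ sin H₀ = 1.6356×0.67688×0.07025 + 0.73610×0.99753×0.99790 = 0.077774 + 0.732740 = 0.810514.
Q̄ = (S₀/π) × [bracket] = (589/π) × 0.810514 = 151.96 W/m².
Ratio Q̄_A / Q̄_B = 105.18 / 151.96 = 0.6922.

Q̄_A / Q̄_B ≈ 0.692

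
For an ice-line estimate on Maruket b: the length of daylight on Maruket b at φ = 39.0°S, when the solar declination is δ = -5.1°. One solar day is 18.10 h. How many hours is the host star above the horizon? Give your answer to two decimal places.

cos H₀ = −tan φ · tan δ = −tan(-39.0°) × tan(-5.100°) = -0.0723, so H₀ = 1.6431 rad = 94.14°.
Daylight = 2H₀/(2π) × 18.10 h = (1.6431/π) × 18.10 = 9.47 h.

9.47 h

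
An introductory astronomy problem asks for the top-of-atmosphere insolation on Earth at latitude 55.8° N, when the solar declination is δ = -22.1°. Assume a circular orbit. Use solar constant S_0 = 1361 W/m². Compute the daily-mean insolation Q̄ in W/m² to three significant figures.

Q̄ ≈ 55.5 W/m²

cos h₀ = −tan(+55.8°) tan(-22.100°) = 0.5975, h₀ = 0.9304 rad.
Bracket: h₀ sin ϕ sin δ + cos ϕ cos δ sin h₀ = 0.9304×0.82708×-0.37622 + 0.56208×0.92653×0.80187 = -0.289507 + 0.417601 = 0.128094.
Q̄ = (S_0/π) × [bracket] = (1361/π) × 0.128094 = 55.49 W/m².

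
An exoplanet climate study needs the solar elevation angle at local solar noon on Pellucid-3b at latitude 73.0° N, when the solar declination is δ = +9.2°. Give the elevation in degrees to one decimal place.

26.2°

At local noon the hour angle is zero, so the zenith angle equals |ϕ − δ| = |+73.0° − (+9.200°)| = 63.800°.
Elevation = 90° − 63.800° = 26.2°.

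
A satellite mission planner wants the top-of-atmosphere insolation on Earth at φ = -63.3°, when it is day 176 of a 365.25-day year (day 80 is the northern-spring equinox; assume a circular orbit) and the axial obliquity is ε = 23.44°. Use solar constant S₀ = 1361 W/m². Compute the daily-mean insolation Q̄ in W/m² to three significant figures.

Q̄ ≈ 9.01 W/m²

Solar longitude: λ_s = 360° × (176 − 80)/365.25 = 94.620°.
sin δ = sin 23.44° × sin 94.620° = 0.39650, so δ = +23.359°.
cos H₀ = −tan(-63.3°) tan(+23.359°) = 0.8587, H₀ = 0.5380 rad.
Bracket: H₀ sin φ sin δ + cos φ cos δ sin H₀ = 0.5380×-0.89337×0.39650 + 0.44932×0.91804×0.51243 = -0.190571 + 0.211374 = 0.020803.
Q̄ = (S₀/π) × [bracket] = (1361/π) × 0.020803 = 9.012 W/m².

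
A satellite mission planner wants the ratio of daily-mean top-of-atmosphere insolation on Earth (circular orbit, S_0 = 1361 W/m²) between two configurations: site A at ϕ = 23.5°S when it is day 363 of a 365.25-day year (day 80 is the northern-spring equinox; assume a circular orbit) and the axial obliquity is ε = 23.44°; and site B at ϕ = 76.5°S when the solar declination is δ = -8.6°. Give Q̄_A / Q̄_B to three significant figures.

Q̄_A / Q̄_B ≈ 2.18

— Configuration A (ϕ=-23.5°):
Solar longitude: L_s = 360° × (363 − 80)/365.25 = 278.932°.
sin δ = sin 23.44° × sin 278.932° = -0.39296, so δ = -23.139°.
cos h₀ = −tan(-23.5°) tan(-23.139°) = -0.1858, h₀ = 1.7577 rad.
Bracket: h₀ sin ϕ sin δ + cos ϕ cos δ sin h₀ = 1.7577×-0.39875×-0.39296 + 0.91706×0.91955×0.98258 = 0.275419 + 0.828593 = 1.104012.
Q̄ = (S_0/π) × [bracket] = (1361/π) × 1.104012 = 478.28 W/m².
— Configuration B (ϕ=-76.5°):
cos h₀ = −tan(-76.5°) tan(-8.600°) = -0.6299, h₀ = 2.2523 rad.
Bracket: h₀ sin ϕ sin δ + cos ϕ cos δ sin h₀ = 2.2523×-0.97237×-0.14954 + 0.23345×0.98876×0.77664 = 0.327503 + 0.179269 = 0.506772.
Q̄ = (S_0/π) × [bracket] = (1361/π) × 0.506772 = 219.54 W/m².
Ratio Q̄_A / Q̄_B = 478.28 / 219.54 = 2.179.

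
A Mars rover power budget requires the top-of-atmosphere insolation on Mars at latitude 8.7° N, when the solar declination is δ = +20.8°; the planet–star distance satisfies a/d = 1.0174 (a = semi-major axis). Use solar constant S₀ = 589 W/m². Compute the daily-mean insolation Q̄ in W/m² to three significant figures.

Q̄ ≈ 196 W/m²

cos H₀ = −tan(+8.7°) tan(+20.800°) = -0.0581, H₀ = 1.6290 rad.
Bracket: H₀ sin φ sin δ + cos φ cos δ sin H₀ = 1.6290×0.15126×0.35511 + 0.98849×0.93483×0.99831 = 0.087500 + 0.922508 = 1.010008.
Inverse-square distance factor (a/d)² = 1.0174² = 1.035103.
Q̄ = (S₀/π) × 1.035103 × [bracket] = (589/π) × 1.035103 × 1.010008 = 196.0 W/m².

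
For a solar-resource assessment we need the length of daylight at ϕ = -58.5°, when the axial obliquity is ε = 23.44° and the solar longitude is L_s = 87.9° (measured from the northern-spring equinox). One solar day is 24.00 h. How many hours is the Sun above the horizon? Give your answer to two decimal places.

6.00 h

Solar declination: sin δ = sin ε · sin L_s = sin 23.44° × sin 87.9° = 0.39752, so δ = +23.423°.
cos h₀ = −tan ϕ · tan δ = −tan(-58.5°) × tan(+23.423°) = 0.7070, so h₀ = 0.7856 rad = 45.01°.
Daylight = 2h₀/(2π) × 24.00 h = (0.7856/π) × 24.00 = 6.00 h.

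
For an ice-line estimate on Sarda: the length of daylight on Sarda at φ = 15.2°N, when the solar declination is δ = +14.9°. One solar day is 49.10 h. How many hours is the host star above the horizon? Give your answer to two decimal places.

25.68 h

cos H₀ = −tan φ · tan δ = −tan(+15.2°) × tan(+14.900°) = -0.0723, so H₀ = 1.6432 rad = 94.15°.
Daylight = 2H₀/(2π) × 49.10 h = (1.6432/π) × 49.10 = 25.68 h.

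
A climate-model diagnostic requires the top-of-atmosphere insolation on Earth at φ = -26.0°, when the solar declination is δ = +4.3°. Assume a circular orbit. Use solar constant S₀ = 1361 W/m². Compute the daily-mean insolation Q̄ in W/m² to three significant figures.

cos H₀ = −tan(-26.0°) tan(+4.300°) = 0.0367, H₀ = 1.5341 rad.
Bracket: H₀ sin φ sin δ + cos φ cos δ sin H₀ = 1.5341×-0.43837×0.07498 + 0.89879×0.99719×0.99933 = -0.050424 + 0.895664 = 0.845240.
Q̄ = (S₀/π) × [bracket] = (1361/π) × 0.845240 = 366.2 W/m².

Q̄ ≈ 366 W/m²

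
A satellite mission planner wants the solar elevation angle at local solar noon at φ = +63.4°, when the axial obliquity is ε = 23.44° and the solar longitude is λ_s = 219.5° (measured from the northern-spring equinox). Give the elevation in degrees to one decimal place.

Solar declination: sin δ = sin ε · sin λ_s = sin 23.44° × sin 219.5° = -0.25302, so δ = -14.657°.
At local noon the hour angle is zero, so the zenith angle equals |φ − δ| = |+63.4° − (-14.657°)| = 78.057°.
Elevation = 90° − 78.057° = 11.9°.

11.9°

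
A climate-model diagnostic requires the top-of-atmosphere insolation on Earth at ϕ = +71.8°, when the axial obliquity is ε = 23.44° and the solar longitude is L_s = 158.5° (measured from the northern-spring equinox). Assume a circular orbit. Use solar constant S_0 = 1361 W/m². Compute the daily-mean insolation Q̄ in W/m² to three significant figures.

Solar declination: sin δ = sin ε · sin L_s = sin 23.44° × sin 158.5° = 0.14579, so δ = +8.383°.
cos h₀ = −tan(+71.8°) tan(+8.383°) = -0.4482, h₀ = 2.0356 rad.
Bracket: h₀ sin ϕ sin δ + cos ϕ cos δ sin h₀ = 2.0356×0.94997×0.14579 + 0.31233×0.98932×0.89393 = 0.281923 + 0.276219 = 0.558142.
Q̄ = (S_0/π) × [bracket] = (1361/π) × 0.558142 = 241.8 W/m².

Q̄ ≈ 242 W/m²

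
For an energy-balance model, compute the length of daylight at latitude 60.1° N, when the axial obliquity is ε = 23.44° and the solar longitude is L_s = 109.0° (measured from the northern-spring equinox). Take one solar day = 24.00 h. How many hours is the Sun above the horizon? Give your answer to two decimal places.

Solar declination: sin δ = sin ε · sin L_s = sin 23.44° × sin 109.0° = 0.37612, so δ = +22.093°.
cos h₀ = −tan ϕ · tan δ = −tan(+60.1°) × tan(+22.093°) = -0.7059, so h₀ = 2.3545 rad = 134.90°.
Daylight = 2h₀/(2π) × 24.00 h = (2.3545/π) × 24.00 = 17.99 h.

17.99 h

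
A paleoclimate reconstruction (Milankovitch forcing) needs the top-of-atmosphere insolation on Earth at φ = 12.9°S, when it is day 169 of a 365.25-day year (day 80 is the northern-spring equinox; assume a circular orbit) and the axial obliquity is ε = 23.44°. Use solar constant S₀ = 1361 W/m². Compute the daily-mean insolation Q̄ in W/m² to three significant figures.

Q̄ ≈ 329 W/m²

Solar longitude: λ_s = 360° × (169 − 80)/365.25 = 87.721°.
sin δ = sin 23.44° × sin 87.721° = 0.39747, so δ = +23.420°.
cos H₀ = −tan(-12.9°) tan(+23.420°) = 0.0992, H₀ = 1.4714 rad.
Bracket: H₀ sin φ sin δ + cos φ cos δ sin H₀ = 1.4714×-0.22325×0.39747 + 0.97476×0.91761×0.99507 = -0.130565 + 0.890040 = 0.759475.
Q̄ = (S₀/π) × [bracket] = (1361/π) × 0.759475 = 329.0 W/m².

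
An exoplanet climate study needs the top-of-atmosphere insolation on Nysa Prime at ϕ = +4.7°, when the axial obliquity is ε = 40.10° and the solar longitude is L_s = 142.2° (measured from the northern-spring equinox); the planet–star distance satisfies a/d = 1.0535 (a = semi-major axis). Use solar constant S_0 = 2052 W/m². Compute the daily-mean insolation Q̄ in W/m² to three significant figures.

Solar declination: sin δ = sin ε · sin L_s = sin 40.10° × sin 142.2° = 0.39479, so δ = +23.253°.
cos h₀ = −tan(+4.7°) tan(+23.253°) = -0.0353, h₀ = 1.6061 rad.
Bracket: h₀ sin ϕ sin δ + cos ϕ cos δ sin h₀ = 1.6061×0.08194×0.39479 + 0.99664×0.91877×0.99938 = 0.051956 + 0.915115 = 0.967071.
Inverse-square distance factor (a/d)² = 1.0535² = 1.109862.
Q̄ = (S_0/π) × 1.109862 × [bracket] = (2052/π) × 1.109862 × 0.967071 = 701.1 W/m².

Q̄ ≈ 701 W/m²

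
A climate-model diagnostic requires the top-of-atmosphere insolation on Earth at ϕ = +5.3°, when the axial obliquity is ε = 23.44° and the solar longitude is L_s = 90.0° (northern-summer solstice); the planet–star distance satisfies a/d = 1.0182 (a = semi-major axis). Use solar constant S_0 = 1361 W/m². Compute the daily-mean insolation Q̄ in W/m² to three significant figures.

Q̄ ≈ 437 W/m²

Solar declination: sin δ = sin ε · sin L_s = sin 23.44° × sin 90.0° = 0.39779, so δ = +23.440°.
cos h₀ = −tan(+5.3°) tan(+23.440°) = -0.0402, h₀ = 1.6110 rad.
Bracket: h₀ sin ϕ sin δ + cos ϕ cos δ sin h₀ = 1.6110×0.09237×0.39779 + 0.99572×0.91748×0.99919 = 0.059194 + 0.912813 = 0.972007.
Inverse-square distance factor (a/d)² = 1.0182² = 1.036731.
Q̄ = (S_0/π) × 1.036731 × [bracket] = (1361/π) × 1.036731 × 0.972007 = 436.6 W/m².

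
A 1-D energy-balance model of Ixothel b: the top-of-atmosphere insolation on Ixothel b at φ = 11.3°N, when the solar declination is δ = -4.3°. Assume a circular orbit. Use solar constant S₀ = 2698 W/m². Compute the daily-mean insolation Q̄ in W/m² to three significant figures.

Q̄ ≈ 820 W/m²

cos H₀ = −tan(+11.3°) tan(-4.300°) = 0.0150, H₀ = 1.5558 rad.
Bracket: H₀ sin φ sin δ + cos φ cos δ sin H₀ = 1.5558×0.19595×-0.07498 + 0.98061×0.99719×0.99989 = -0.022858 + 0.977747 = 0.954889.
Q̄ = (S₀/π) × [bracket] = (2698/π) × 0.954889 = 820.1 W/m².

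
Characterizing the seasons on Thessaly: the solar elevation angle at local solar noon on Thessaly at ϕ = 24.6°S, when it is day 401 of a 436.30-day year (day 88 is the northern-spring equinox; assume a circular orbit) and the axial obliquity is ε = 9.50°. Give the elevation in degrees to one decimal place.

74.7°

Solar longitude: L_s = 360° × (401 − 88)/436.30 = 258.263°.
sin δ = sin 9.50° × sin 258.263° = -0.16160, so δ = -9.300°.
At local noon the hour angle is zero, so the zenith angle equals |ϕ − δ| = |-24.6° − (-9.300°)| = 15.300°.
Elevation = 90° − 15.300° = 74.7°.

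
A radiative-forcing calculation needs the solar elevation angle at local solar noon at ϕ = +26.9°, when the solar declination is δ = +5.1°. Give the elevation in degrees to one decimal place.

68.2°

At local noon the hour angle is zero, so the zenith angle equals |ϕ − δ| = |+26.9° − (+5.100°)| = 21.800°.
Elevation = 90° − 21.800° = 68.2°.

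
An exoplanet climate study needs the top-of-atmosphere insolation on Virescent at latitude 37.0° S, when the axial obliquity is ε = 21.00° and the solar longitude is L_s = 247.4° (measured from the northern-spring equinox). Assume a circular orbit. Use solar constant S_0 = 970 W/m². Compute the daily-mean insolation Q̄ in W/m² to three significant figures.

Q̄ ≈ 337 W/m²

Solar declination: sin δ = sin ε · sin L_s = sin 21.00° × sin 247.4° = -0.33085, so δ = -19.320°.
cos h₀ = −tan(-37.0°) tan(-19.320°) = -0.2642, h₀ = 1.8382 rad.
Bracket: h₀ sin ϕ sin δ + cos ϕ cos δ sin h₀ = 1.8382×-0.60182×-0.33085 + 0.79864×0.94368×0.96447 = 0.366008 + 0.726883 = 1.092891.
Q̄ = (S_0/π) × [bracket] = (970/π) × 1.092891 = 337.4 W/m².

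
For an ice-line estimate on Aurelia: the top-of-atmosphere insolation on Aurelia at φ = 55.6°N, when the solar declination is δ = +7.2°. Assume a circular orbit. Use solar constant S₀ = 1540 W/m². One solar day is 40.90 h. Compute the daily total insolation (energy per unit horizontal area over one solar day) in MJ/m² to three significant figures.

cos H₀ = −tan(+55.6°) tan(+7.200°) = -0.1845, H₀ = 1.7564 rad.
Bracket: H₀ sin φ sin δ + cos φ cos δ sin H₀ = 1.7564×0.82511×0.12533 + 0.56497×0.99211×0.98283 = 0.181631 + 0.550888 = 0.732519.
Q̄ = (S₀/π) × [bracket] = (1540/π) × 0.732519 = 359.08 W/m².
Daily total = Q̄ × 40.90 h × 3600 s/h = 359.08 × 40.90 × 3600 / 10⁶ = 52.87 MJ/m².

52.9 MJ/m²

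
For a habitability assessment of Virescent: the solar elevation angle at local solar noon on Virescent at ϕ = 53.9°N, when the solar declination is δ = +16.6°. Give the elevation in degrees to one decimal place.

At local noon the hour angle is zero, so the zenith angle equals |ϕ − δ| = |+53.9° − (+16.600°)| = 37.300°.
Elevation = 90° − 37.300° = 52.7°.

52.7°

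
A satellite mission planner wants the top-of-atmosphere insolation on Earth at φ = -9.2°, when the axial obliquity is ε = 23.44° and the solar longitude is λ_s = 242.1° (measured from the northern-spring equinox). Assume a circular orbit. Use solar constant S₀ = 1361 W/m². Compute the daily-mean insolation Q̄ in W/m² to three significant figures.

Q̄ ≈ 439 W/m²

Solar declination: sin δ = sin ε · sin λ_s = sin 23.44° × sin 242.1° = -0.35155, so δ = -20.582°.
cos H₀ = −tan(-9.2°) tan(-20.582°) = -0.0608, H₀ = 1.6317 rad.
Bracket: H₀ sin φ sin δ + cos φ cos δ sin H₀ = 1.6317×-0.15988×-0.35155 + 0.98714×0.93617×0.99815 = 0.091711 + 0.922421 = 1.014132.
Q̄ = (S₀/π) × [bracket] = (1361/π) × 1.014132 = 439.3 W/m².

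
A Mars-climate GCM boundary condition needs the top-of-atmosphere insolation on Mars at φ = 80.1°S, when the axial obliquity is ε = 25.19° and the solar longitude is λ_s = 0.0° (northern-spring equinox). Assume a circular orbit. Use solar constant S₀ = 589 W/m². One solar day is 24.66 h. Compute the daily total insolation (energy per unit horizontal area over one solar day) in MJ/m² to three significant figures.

Solar declination: sin δ = sin ε · sin λ_s = sin 25.19° × sin 0.0° = 0.00000, so δ = +0.000°.
cos H₀ = −tan(-80.1°) tan(+0.000°) = 0.0000, H₀ = 1.5708 rad.
Bracket: H₀ sin φ sin δ + cos φ cos δ sin H₀ = 1.5708×-0.98511×0.00000 + 0.17193×1.00000×1.00000 = -0.000000 + 0.171930 = 0.171930.
Q̄ = (S₀/π) × [bracket] = (589/π) × 0.171930 = 32.234 W/m².
Daily total = Q̄ × 24.66 h × 3600 s/h = 32.234 × 24.66 × 3600 / 10⁶ = 2.862 MJ/m².

2.86 MJ/m²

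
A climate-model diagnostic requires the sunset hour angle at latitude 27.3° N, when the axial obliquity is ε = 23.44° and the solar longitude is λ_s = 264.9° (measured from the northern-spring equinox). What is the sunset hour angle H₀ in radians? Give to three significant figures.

Solar declination: sin δ = sin ε · sin λ_s = sin 23.44° × sin 264.9° = -0.39621, so δ = -23.342°.
cos H₀ = −tan φ · tan δ = −tan(+27.3°) × tan(-23.342°) = 0.2227, so H₀ = 1.3462 rad = 77.13°.

H₀ = 1.35 rad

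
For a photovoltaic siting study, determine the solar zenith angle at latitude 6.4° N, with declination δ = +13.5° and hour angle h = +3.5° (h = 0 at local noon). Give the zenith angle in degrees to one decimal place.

cos θ_z = sin ϕ sin δ + cos ϕ cos δ cos h = 0.026022 + 0.964508 = 0.990530.
θ_z = arccos(0.990530) = 7.9°.

θ_z = 7.9°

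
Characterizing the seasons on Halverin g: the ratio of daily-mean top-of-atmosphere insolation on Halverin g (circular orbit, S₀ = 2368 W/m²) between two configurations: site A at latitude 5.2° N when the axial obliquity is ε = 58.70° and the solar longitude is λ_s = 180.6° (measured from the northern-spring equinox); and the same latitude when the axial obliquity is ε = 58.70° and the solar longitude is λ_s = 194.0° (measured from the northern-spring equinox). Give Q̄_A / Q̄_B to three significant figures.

— Configuration A (φ=+5.2°):
Solar declination: sin δ = sin ε · sin λ_s = sin 58.70° × sin 180.6° = -0.00895, so δ = -0.513°.
cos H₀ = −tan(+5.2°) tan(-0.513°) = 0.0008, H₀ = 1.5700 rad.
Bracket: H₀ sin φ sin δ + cos φ cos δ sin H₀ = 1.5700×0.09063×-0.00895 + 0.99588×0.99996×1.00000 = -0.001273 + 0.995840 = 0.994567.
Q̄ = (S₀/π) × [bracket] = (2368/π) × 0.994567 = 749.66 W/m².
— Configuration B (φ=+5.2°):
Solar declination: sin δ = sin ε · sin λ_s = sin 58.70° × sin 194.0° = -0.20671, so δ = -11.930°.
cos H₀ = −tan(+5.2°) tan(-11.930°) = 0.0192, H₀ = 1.5516 rad.
Bracket: H₀ sin φ sin δ + cos φ cos δ sin H₀ = 1.5516×0.09063×-0.20671 + 0.99588×0.97840×0.99982 = -0.029068 + 0.974194 = 0.945126.
Q̄ = (S₀/π) × [bracket] = (2368/π) × 0.945126 = 712.40 W/m².
Ratio Q̄_A / Q̄_B = 749.66 / 712.40 = 1.052.

Q̄_A / Q̄_B ≈ 1.05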